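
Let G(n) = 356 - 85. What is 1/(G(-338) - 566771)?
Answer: -1/566500 ≈ -1.7652e-6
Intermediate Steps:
G(n) = 271
1/(G(-338) - 566771) = 1/(271 - 566771) = 1/(-566500) = -1/566500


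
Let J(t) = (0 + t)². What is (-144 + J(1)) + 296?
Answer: 153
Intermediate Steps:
J(t) = t²
(-144 + J(1)) + 296 = (-144 + 1²) + 296 = (-144 + 1) + 296 = -143 + 296 = 153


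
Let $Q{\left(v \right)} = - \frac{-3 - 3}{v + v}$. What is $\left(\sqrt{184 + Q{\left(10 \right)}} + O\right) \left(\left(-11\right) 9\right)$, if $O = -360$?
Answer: $35640 - \frac{99 \sqrt{18430}}{10} \approx 34296.0$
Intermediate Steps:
$Q{\left(v \right)} = \frac{3}{v}$ ($Q{\left(v \right)} = - \frac{-6}{2 v} = - \left(-6\right) \frac{1}{2 v} = - \frac{-3}{v} = \frac{3}{v}$)
$\left(\sqrt{184 + Q{\left(10 \right)}} + O\right) \left(\left(-11\right) 9\right) = \left(\sqrt{184 + \frac{3}{10}} - 360\right) \left(\left(-11\right) 9\right) = \left(\sqrt{184 + 3 \cdot \frac{1}{10}} - 360\right) \left(-99\right) = \left(\sqrt{184 + \frac{3}{10}} - 360\right) \left(-99\right) = \left(\sqrt{\frac{1843}{10}} - 360\right) \left(-99\right) = \left(\frac{\sqrt{18430}}{10} - 360\right) \left(-99\right) = \left(-360 + \frac{\sqrt{18430}}{10}\right) \left(-99\right) = 35640 - \frac{99 \sqrt{18430}}{10}$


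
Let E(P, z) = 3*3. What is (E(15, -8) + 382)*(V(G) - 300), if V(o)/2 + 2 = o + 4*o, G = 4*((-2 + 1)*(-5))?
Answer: -40664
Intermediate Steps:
E(P, z) = 9
G = 20 (G = 4*(-1*(-5)) = 4*5 = 20)
V(o) = -4 + 10*o (V(o) = -4 + 2*(o + 4*o) = -4 + 2*(5*o) = -4 + 10*o)
(E(15, -8) + 382)*(V(G) - 300) = (9 + 382)*((-4 + 10*20) - 300) = 391*((-4 + 200) - 300) = 391*(196 - 300) = 391*(-104) = -40664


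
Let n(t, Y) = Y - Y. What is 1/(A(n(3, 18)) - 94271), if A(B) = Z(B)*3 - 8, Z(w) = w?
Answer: -1/94279 ≈ -1.0607e-5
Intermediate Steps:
n(t, Y) = 0
A(B) = -8 + 3*B (A(B) = B*3 - 8 = 3*B - 8 = -8 + 3*B)
1/(A(n(3, 18)) - 94271) = 1/((-8 + 3*0) - 94271) = 1/((-8 + 0) - 94271) = 1/(-8 - 94271) = 1/(-94279) = -1/94279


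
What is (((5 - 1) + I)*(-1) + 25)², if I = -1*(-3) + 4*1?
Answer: 196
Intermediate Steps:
I = 7 (I = 3 + 4 = 7)
(((5 - 1) + I)*(-1) + 25)² = (((5 - 1) + 7)*(-1) + 25)² = ((4 + 7)*(-1) + 25)² = (11*(-1) + 25)² = (-11 + 25)² = 14² = 196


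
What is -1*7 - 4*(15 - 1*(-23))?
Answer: -159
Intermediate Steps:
-1*7 - 4*(15 - 1*(-23)) = -7 - 4*(15 + 23) = -7 - 4*38 = -7 - 152 = -159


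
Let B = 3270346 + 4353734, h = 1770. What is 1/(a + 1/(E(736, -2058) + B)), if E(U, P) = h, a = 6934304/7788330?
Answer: 1979754544350/1762665664891 ≈ 1.1232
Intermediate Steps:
a = 3467152/3894165 (a = 6934304*(1/7788330) = 3467152/3894165 ≈ 0.89035)
E(U, P) = 1770
B = 7624080
1/(a + 1/(E(736, -2058) + B)) = 1/(3467152/3894165 + 1/(1770 + 7624080)) = 1/(3467152/3894165 + 1/7625850) = 1/(1762665664891/1979754544350) = 1979754544350/1762665664891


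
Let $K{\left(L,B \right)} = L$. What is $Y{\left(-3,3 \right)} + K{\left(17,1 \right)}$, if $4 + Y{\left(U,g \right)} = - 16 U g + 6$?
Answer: $163$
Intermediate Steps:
$Y{\left(U,g \right)} = 2 - 16 U g$ ($Y{\left(U,g \right)} = -4 + \left(- 16 U g + 6\right) = -4 - \left(-6 + 16 U g\right) = 2 - 16 U g$)
$Y{\left(-3,3 \right)} + K{\left(17,1 \right)} = \left(2 - \left(-48\right) 3\right) + 17 = \left(2 + 144\right) + 17 = 146 + 17 = 163$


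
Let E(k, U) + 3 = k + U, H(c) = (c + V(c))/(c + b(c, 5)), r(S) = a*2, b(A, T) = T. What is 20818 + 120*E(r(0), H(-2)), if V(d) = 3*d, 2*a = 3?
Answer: 20498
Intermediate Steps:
a = 3/2 (a = (½)*3 = 3/2 ≈ 1.5000)
r(S) = 3 (r(S) = (3/2)*2 = 3)
H(c) = 4*c/(5 + c) (H(c) = (c + 3*c)/(c + 5) = (4*c)/(5 + c) = 4*c/(5 + c))
E(k, U) = -3 + U + k (E(k, U) = -3 + (k + U) = -3 + (U + k) = -3 + U + k)
20818 + 120*E(r(0), H(-2)) = 20818 + 120*(-3 + 4*(-2)/(5 - 2) + 3) = 20818 + 120*(-3 + 4*(-2)/3 + 3) = 20818 + 120*(-3 + 4*(-2)*(⅓) + 3) = 20818 + 120*(-3 - 8/3 + 3) = 20818 + 120*(-8/3) = 20818 - 320 = 20498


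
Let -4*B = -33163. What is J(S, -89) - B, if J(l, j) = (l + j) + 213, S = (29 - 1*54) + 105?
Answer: -32347/4 ≈ -8086.8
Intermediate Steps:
B = 33163/4 (B = -¼*(-33163) = 33163/4 ≈ 8290.8)
S = 80 (S = (29 - 54) + 105 = -25 + 105 = 80)
J(l, j) = 213 + j + l (J(l, j) = (j + l) + 213 = 213 + j + l)
J(S, -89) - B = (213 - 89 + 80) - 1*33163/4 = 204 - 33163/4 = -32347/4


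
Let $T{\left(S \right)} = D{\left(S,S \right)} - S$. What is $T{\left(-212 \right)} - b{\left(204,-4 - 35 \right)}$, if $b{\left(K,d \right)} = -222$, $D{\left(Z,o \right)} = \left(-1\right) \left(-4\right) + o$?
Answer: $226$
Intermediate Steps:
$D{\left(Z,o \right)} = 4 + o$
$T{\left(S \right)} = 4$ ($T{\left(S \right)} = \left(4 + S\right) - S = 4$)
$T{\left(-212 \right)} - b{\left(204,-4 - 35 \right)} = 4 - -222 = 4 + 222 = 226$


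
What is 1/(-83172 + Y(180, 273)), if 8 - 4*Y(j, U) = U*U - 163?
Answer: -2/203523 ≈ -9.8269e-6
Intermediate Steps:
Y(j, U) = 171/4 - U²/4 (Y(j, U) = 2 - (U*U - 163)/4 = 2 - (U² - 163)/4 = 2 - (-163 + U²)/4 = 2 + (163/4 - U²/4) = 171/4 - U²/4)
1/(-83172 + Y(180, 273)) = 1/(-83172 + (171/4 - ¼*273²)) = 1/(-83172 + (171/4 - ¼*74529)) = 1/(-83172 + (171/4 - 74529/4)) = 1/(-83172 - 37179/2) = 1/(-203523/2) = -2/203523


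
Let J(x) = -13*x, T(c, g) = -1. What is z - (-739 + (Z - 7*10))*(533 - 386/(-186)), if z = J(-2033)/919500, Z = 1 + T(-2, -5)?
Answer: 4112970565433/9501500 ≈ 4.3288e+5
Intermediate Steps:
Z = 0 (Z = 1 - 1 = 0)
z = 26429/919500 (z = -13*(-2033)/919500 = 26429*(1/919500) = 26429/919500 ≈ 0.028743)
z - (-739 + (Z - 7*10))*(533 - 386/(-186)) = 26429/919500 - (-739 + (0 - 7*10))*(533 - 386/(-186)) = 26429/919500 - (-739 + (0 - 70))*(533 - 386*(-1)/186) = 26429/919500 - (-739 - 70)*(533 - 1*(-193/93)) = 26429/919500 - (-809)*(533 + 193/93) = 26429/919500 - (-809)*49762/93 = 26429/919500 - 1*(-40257458/93) = 26429/919500 + 40257458/93 = 4112970565433/9501500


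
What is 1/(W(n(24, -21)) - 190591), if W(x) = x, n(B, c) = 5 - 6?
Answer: -1/190592 ≈ -5.2468e-6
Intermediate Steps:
n(B, c) = -1
1/(W(n(24, -21)) - 190591) = 1/(-1 - 190591) = 1/(-190592) = -1/190592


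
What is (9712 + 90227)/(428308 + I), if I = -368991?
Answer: 99939/59317 ≈ 1.6848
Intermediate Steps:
(9712 + 90227)/(428308 + I) = (9712 + 90227)/(428308 - 368991) = 99939/59317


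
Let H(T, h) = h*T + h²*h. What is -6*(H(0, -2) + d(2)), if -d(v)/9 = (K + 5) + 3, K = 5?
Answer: 750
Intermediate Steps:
d(v) = -117 (d(v) = -9*((5 + 5) + 3) = -9*(10 + 3) = -9*13 = -117)
H(T, h) = h³ + T*h (H(T, h) = T*h + h³ = h³ + T*h)
-6*(H(0, -2) + d(2)) = -6*(-2*(0 + (-2)²) - 117) = -6*(-2*(0 + 4) - 117) = -6*(-2*4 - 117) = -6*(-8 - 117) = -6*(-125) = 750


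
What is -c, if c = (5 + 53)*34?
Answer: -1972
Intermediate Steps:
c = 1972 (c = 58*34 = 1972)
-c = -1*1972 = -1972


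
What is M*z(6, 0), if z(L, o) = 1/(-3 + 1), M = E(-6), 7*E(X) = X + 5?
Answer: 1/14 ≈ 0.071429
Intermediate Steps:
E(X) = 5/7 + X/7 (E(X) = (X + 5)/7 = (5 + X)/7 = 5/7 + X/7)
M = -⅐ (M = 5/7 + (⅐)*(-6) = 5/7 - 6/7 = -⅐ ≈ -0.14286)
z(L, o) = -½ (z(L, o) = 1/(-2) = -½)
M*z(6, 0) = -⅐*(-½) = 1/14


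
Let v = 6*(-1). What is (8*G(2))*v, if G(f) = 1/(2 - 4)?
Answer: 24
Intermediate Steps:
G(f) = -1/2 (G(f) = 1/(-2) = -1/2)
v = -6
(8*G(2))*v = (8*(-1/2))*(-6) = -4*(-6) = 24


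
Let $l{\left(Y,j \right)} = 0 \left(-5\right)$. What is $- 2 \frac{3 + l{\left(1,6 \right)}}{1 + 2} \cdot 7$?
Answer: $-14$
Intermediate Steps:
$l{\left(Y,j \right)} = 0$
$- 2 \frac{3 + l{\left(1,6 \right)}}{1 + 2} \cdot 7 = - 2 \frac{3 + 0}{1 + 2} \cdot 7 = - 2 \cdot \frac{3}{3} \cdot 7 = - 2 \cdot 3 \cdot \frac{1}{3} \cdot 7 = \left(-2\right) 1 \cdot 7 = \left(-2\right) 7 = -14$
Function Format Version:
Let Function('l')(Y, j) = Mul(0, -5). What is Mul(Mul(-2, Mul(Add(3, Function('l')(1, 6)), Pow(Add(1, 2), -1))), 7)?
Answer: -14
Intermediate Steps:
Function('l')(Y, j) = 0
Mul(Mul(-2, Mul(Add(3, Function('l')(1, 6)), Pow(Add(1, 2), -1))), 7) = Mul(Mul(-2, Mul(Add(3, 0), Pow(Add(1, 2), -1))), 7) = Mul(Mul(-2, Mul(3, Pow(3, -1))), 7) = Mul(Mul(-2, Mul(3, Rational(1, 3))), 7) = Mul(Mul(-2, 1), 7) = Mul(-2, 7) = -14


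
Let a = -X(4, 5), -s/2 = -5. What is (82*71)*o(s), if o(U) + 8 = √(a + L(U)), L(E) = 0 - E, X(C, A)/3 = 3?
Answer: -46576 + 5822*I*√19 ≈ -46576.0 + 25378.0*I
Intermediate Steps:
s = 10 (s = -2*(-5) = 10)
X(C, A) = 9 (X(C, A) = 3*3 = 9)
L(E) = -E
a = -9 (a = -1*9 = -9)
o(U) = -8 + √(-9 - U)
(82*71)*o(s) = (82*71)*(-8 + √(-9 - 1*10)) = 5822*(-8 + √(-9 - 10)) = 5822*(-8 + √(-19)) = 5822*(-8 + I*√19) = -46576 + 5822*I*√19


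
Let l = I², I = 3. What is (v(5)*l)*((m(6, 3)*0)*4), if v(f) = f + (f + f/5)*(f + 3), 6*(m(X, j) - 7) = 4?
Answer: 0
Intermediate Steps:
m(X, j) = 23/3 (m(X, j) = 7 + (⅙)*4 = 7 + ⅔ = 23/3)
v(f) = f + 6*f*(3 + f)/5 (v(f) = f + (f + f*(⅕))*(3 + f) = f + (f + f/5)*(3 + f) = f + (6*f/5)*(3 + f) = f + 6*f*(3 + f)/5)
l = 9 (l = 3² = 9)
(v(5)*l)*((m(6, 3)*0)*4) = (((⅕)*5*(23 + 6*5))*9)*(((23/3)*0)*4) = (((⅕)*5*(23 + 30))*9)*(0*4) = (((⅕)*5*53)*9)*0 = (53*9)*0 = 477*0 = 0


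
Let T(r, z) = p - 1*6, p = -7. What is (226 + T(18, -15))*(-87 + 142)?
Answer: 11715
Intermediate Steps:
T(r, z) = -13 (T(r, z) = -7 - 1*6 = -7 - 6 = -13)
(226 + T(18, -15))*(-87 + 142) = (226 - 13)*(-87 + 142) = 213*55 = 11715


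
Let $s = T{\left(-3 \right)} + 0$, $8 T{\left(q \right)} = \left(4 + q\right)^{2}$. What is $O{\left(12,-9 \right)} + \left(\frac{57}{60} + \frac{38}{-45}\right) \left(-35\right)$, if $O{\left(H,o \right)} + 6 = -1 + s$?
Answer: $- \frac{761}{72} \approx -10.569$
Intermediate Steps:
$T{\left(q \right)} = \frac{\left(4 + q\right)^{2}}{8}$
$s = \frac{1}{8}$ ($s = \frac{\left(4 - 3\right)^{2}}{8} + 0 = \frac{1^{2}}{8} + 0 = \frac{1}{8} \cdot 1 + 0 = \frac{1}{8} + 0 = \frac{1}{8} \approx 0.125$)
$O{\left(H,o \right)} = - \frac{55}{8}$ ($O{\left(H,o \right)} = -6 + \left(-1 + \frac{1}{8}\right) = -6 - \frac{7}{8} = - \frac{55}{8}$)
$O{\left(12,-9 \right)} + \left(\frac{57}{60} + \frac{38}{-45}\right) \left(-35\right) = - \frac{55}{8} + \left(\frac{57}{60} + \frac{38}{-45}\right) \left(-35\right) = - \frac{55}{8} + \left(57 \cdot \frac{1}{60} + 38 \left(- \frac{1}{45}\right)\right) \left(-35\right) = - \frac{55}{8} + \left(\frac{19}{20} - \frac{38}{45}\right) \left(-35\right) = - \frac{55}{8} + \frac{19}{180} \left(-35\right) = - \frac{55}{8} - \frac{133}{36} = - \frac{761}{72}$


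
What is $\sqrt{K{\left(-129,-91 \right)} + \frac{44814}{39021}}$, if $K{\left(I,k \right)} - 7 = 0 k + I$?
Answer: $\frac{2 i \sqrt{5111477853}}{13007} \approx 10.993 i$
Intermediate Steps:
$K{\left(I,k \right)} = 7 + I$ ($K{\left(I,k \right)} = 7 + \left(0 k + I\right) = 7 + \left(0 + I\right) = 7 + I$)
$\sqrt{K{\left(-129,-91 \right)} + \frac{44814}{39021}} = \sqrt{\left(7 - 129\right) + \frac{44814}{39021}} = \sqrt{-122 + 44814 \cdot \frac{1}{39021}} = \sqrt{-122 + \frac{14938}{13007}} = \sqrt{- \frac{1571916}{13007}} = \frac{2 i \sqrt{5111477853}}{13007}$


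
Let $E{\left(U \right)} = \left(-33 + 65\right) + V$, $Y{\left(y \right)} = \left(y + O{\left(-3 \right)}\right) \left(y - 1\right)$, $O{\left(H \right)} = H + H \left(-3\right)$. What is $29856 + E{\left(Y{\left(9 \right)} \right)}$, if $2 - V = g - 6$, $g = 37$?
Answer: $29859$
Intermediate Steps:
$O{\left(H \right)} = - 2 H$ ($O{\left(H \right)} = H - 3 H = - 2 H$)
$V = -29$ ($V = 2 - \left(37 - 6\right) = 2 - 31 = -29$)
$Y{\left(y \right)} = \left(-1 + y\right) \left(6 + y\right)$ ($Y{\left(y \right)} = \left(y - -6\right) \left(y - 1\right) = \left(y + 6\right) \left(-1 + y\right) = \left(6 + y\right) \left(-1 + y\right) = \left(-1 + y\right) \left(6 + y\right)$)
$E{\left(U \right)} = 3$ ($E{\left(U \right)} = \left(-33 + 65\right) - 29 = 32 - 29 = 3$)
$29856 + E{\left(Y{\left(9 \right)} \right)} = 29856 + 3 = 29859$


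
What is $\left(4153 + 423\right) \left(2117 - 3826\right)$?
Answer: $-7820384$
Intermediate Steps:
$\left(4153 + 423\right) \left(2117 - 3826\right) = 4576 \left(-1709\right) = -7820384$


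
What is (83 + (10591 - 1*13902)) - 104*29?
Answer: -6244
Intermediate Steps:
(83 + (10591 - 1*13902)) - 104*29 = (83 + (10591 - 13902)) - 3016 = (83 - 3311) - 3016 = -3228 - 3016 = -6244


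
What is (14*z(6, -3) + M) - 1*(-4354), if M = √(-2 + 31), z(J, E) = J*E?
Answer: 4102 + √29 ≈ 4107.4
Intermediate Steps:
z(J, E) = E*J
M = √29 ≈ 5.3852
(14*z(6, -3) + M) - 1*(-4354) = (14*(-3*6) + √29) - 1*(-4354) = (14*(-18) + √29) + 4354 = (-252 + √29) + 4354 = 4102 + √29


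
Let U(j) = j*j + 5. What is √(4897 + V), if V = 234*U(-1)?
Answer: √6301 ≈ 79.379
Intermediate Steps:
U(j) = 5 + j² (U(j) = j² + 5 = 5 + j²)
V = 1404 (V = 234*(5 + (-1)²) = 234*(5 + 1) = 234*6 = 1404)
√(4897 + V) = √(4897 + 1404) = √6301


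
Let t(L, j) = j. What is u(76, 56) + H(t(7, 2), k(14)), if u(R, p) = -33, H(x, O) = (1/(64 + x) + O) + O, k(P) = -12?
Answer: -3761/66 ≈ -56.985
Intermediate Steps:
H(x, O) = 1/(64 + x) + 2*O (H(x, O) = (O + 1/(64 + x)) + O = 1/(64 + x) + 2*O)
u(76, 56) + H(t(7, 2), k(14)) = -33 + (1 + 128*(-12) + 2*(-12)*2)/(64 + 2) = -33 + (1 - 1536 - 48)/66 = -33 + (1/66)*(-1583) = -33 - 1583/66 = -3761/66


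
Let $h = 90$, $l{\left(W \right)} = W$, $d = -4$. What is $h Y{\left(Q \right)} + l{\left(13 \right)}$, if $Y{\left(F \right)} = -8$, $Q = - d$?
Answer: $-707$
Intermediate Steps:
$Q = 4$ ($Q = \left(-1\right) \left(-4\right) = 4$)
$h Y{\left(Q \right)} + l{\left(13 \right)} = 90 \left(-8\right) + 13 = -720 + 13 = -707$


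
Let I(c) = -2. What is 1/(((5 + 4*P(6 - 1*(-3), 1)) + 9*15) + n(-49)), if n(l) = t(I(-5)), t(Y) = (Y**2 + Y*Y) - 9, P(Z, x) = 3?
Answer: 1/151 ≈ 0.0066225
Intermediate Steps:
t(Y) = -9 + 2*Y**2 (t(Y) = (Y**2 + Y**2) - 9 = 2*Y**2 - 9 = -9 + 2*Y**2)
n(l) = -1 (n(l) = -9 + 2*(-2)**2 = -9 + 2*4 = -9 + 8 = -1)
1/(((5 + 4*P(6 - 1*(-3), 1)) + 9*15) + n(-49)) = 1/(((5 + 4*3) + 9*15) - 1) = 1/(((5 + 12) + 135) - 1) = 1/((17 + 135) - 1) = 1/(152 - 1) = 1/151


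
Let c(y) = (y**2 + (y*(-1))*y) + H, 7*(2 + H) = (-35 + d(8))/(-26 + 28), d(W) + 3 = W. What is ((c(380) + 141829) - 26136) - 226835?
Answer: -778023/7 ≈ -1.1115e+5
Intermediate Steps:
d(W) = -3 + W
H = -29/7 (H = -2 + ((-35 + (-3 + 8))/(-26 + 28))/7 = -2 + ((-35 + 5)/2)/7 = -2 + (-30*1/2)/7 = -2 + (1/7)*(-15) = -2 - 15/7 = -29/7 ≈ -4.1429)
c(y) = -29/7 (c(y) = (y**2 + (y*(-1))*y) - 29/7 = (y**2 + (-y)*y) - 29/7 = (y**2 - y**2) - 29/7 = 0 - 29/7 = -29/7)
((c(380) + 141829) - 26136) - 226835 = ((-29/7 + 141829) - 26136) - 226835 = (992774/7 - 26136) - 226835 = 809822/7 - 226835 = -778023/7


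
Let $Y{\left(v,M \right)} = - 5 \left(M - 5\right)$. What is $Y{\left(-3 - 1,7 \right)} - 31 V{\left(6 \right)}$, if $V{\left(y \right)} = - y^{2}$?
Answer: $1106$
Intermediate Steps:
$Y{\left(v,M \right)} = 25 - 5 M$ ($Y{\left(v,M \right)} = - 5 \left(-5 + M\right) = 25 - 5 M$)
$Y{\left(-3 - 1,7 \right)} - 31 V{\left(6 \right)} = \left(25 - 35\right) - 31 \left(- 6^{2}\right) = \left(25 - 35\right) - 31 \left(\left(-1\right) 36\right) = -10 - -1116 = -10 + 1116 = 1106$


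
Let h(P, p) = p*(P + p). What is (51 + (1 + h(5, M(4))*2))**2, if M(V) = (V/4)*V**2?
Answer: 524176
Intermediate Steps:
M(V) = V**3/4 (M(V) = (V*(1/4))*V**2 = (V/4)*V**2 = V**3/4)
(51 + (1 + h(5, M(4))*2))**2 = (51 + (1 + (((1/4)*4**3)*(5 + (1/4)*4**3))*2))**2 = (51 + (1 + (((1/4)*64)*(5 + (1/4)*64))*2))**2 = (51 + (1 + (16*(5 + 16))*2))**2 = (51 + (1 + (16*21)*2))**2 = (51 + (1 + 336*2))**2 = (51 + (1 + 672))**2 = (51 + 673)**2 = 724**2 = 524176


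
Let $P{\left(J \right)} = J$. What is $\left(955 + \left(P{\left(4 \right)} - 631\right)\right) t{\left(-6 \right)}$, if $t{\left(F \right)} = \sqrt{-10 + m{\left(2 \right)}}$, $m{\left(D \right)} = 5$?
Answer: $328 i \sqrt{5} \approx 733.43 i$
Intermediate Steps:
$t{\left(F \right)} = i \sqrt{5}$ ($t{\left(F \right)} = \sqrt{-10 + 5} = \sqrt{-5} = i \sqrt{5}$)
$\left(955 + \left(P{\left(4 \right)} - 631\right)\right) t{\left(-6 \right)} = \left(955 + \left(4 - 631\right)\right) i \sqrt{5} = \left(955 - 627\right) i \sqrt{5} = 328 i \sqrt{5}$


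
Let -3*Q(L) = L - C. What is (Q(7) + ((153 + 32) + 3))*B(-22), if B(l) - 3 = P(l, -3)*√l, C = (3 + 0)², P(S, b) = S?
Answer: 566 - 12452*I*√22/3 ≈ 566.0 - 19468.0*I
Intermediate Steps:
C = 9 (C = 3² = 9)
B(l) = 3 + l^(3/2) (B(l) = 3 + l*√l = 3 + l^(3/2))
Q(L) = 3 - L/3 (Q(L) = -(L - 1*9)/3 = -(L - 9)/3 = -(-9 + L)/3 = 3 - L/3)
(Q(7) + ((153 + 32) + 3))*B(-22) = ((3 - ⅓*7) + ((153 + 32) + 3))*(3 + (-22)^(3/2)) = ((3 - 7/3) + (185 + 3))*(3 - 22*I*√22) = (⅔ + 188)*(3 - 22*I*√22) = 566*(3 - 22*I*√22)/3 = 566 - 12452*I*√22/3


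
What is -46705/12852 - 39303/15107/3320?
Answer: -585751401589/161148786120 ≈ -3.6348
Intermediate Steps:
-46705/12852 - 39303/15107/3320 = -46705*1/12852 - 39303*1/15107*(1/3320) = -46705/12852 - 39303/15107*1/3320 = -46705/12852 - 39303/50155240 = -585751401589/161148786120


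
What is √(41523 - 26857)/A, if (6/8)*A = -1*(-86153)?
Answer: 3*√14666/344612 ≈ 0.0010543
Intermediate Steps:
A = 344612/3 (A = 4*(-1*(-86153))/3 = (4/3)*86153 = 344612/3 ≈ 1.1487e+5)
√(41523 - 26857)/A = √(41523 - 26857)/(344612/3) = √14666*(3/344612) = 3*√14666/344612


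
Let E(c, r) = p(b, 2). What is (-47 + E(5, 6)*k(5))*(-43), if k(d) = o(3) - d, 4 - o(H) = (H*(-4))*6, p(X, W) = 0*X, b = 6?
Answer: 2021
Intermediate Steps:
p(X, W) = 0
o(H) = 4 + 24*H (o(H) = 4 - H*(-4)*6 = 4 - (-4*H)*6 = 4 - (-24)*H = 4 + 24*H)
k(d) = 76 - d (k(d) = (4 + 24*3) - d = (4 + 72) - d = 76 - d)
E(c, r) = 0
(-47 + E(5, 6)*k(5))*(-43) = (-47 + 0*(76 - 1*5))*(-43) = (-47 + 0*(76 - 5))*(-43) = (-47 + 0*71)*(-43) = (-47 + 0)*(-43) = -47*(-43) = 2021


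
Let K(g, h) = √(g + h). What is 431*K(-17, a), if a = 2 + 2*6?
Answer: 431*I*√3 ≈ 746.51*I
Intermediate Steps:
a = 14 (a = 2 + 12 = 14)
431*K(-17, a) = 431*√(-17 + 14) = 431*√(-3) = 431*(I*√3) = 431*I*√3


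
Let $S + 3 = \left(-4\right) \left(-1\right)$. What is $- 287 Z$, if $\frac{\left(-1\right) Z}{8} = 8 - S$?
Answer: $16072$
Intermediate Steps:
$S = 1$ ($S = -3 - -4 = -3 + 4 = 1$)
$Z = -56$ ($Z = - 8 \left(8 - 1\right) = \left(-8\right) 7 = -56$)
$- 287 Z = \left(-287\right) \left(-56\right) = 16072$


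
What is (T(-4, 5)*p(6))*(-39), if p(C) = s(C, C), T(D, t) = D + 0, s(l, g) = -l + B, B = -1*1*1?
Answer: -1092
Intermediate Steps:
B = -1 (B = -1*1 = -1)
s(l, g) = -1 - l (s(l, g) = -l - 1 = -1 - l)
T(D, t) = D
p(C) = -1 - C
(T(-4, 5)*p(6))*(-39) = -4*(-1 - 1*6)*(-39) = -4*(-1 - 6)*(-39) = -4*(-7)*(-39) = 28*(-39) = -1092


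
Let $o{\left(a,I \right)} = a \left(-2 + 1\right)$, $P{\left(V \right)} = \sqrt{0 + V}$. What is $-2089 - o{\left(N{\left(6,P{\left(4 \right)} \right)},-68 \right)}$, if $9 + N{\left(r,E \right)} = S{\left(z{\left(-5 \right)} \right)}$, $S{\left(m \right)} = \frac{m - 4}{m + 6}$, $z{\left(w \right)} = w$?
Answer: $-2107$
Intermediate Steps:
$P{\left(V \right)} = \sqrt{V}$
$S{\left(m \right)} = \frac{-4 + m}{6 + m}$
$N{\left(r,E \right)} = -18$ ($N{\left(r,E \right)} = -9 + \frac{-4 - 5}{6 - 5} = -9 + 1^{-1} \left(-9\right) = -9 + 1 \left(-9\right) = -9 - 9 = -18$)
$o{\left(a,I \right)} = - a$ ($o{\left(a,I \right)} = a \left(-1\right) = - a$)
$-2089 - o{\left(N{\left(6,P{\left(4 \right)} \right)},-68 \right)} = -2089 - \left(-1\right) \left(-18\right) = -2089 - 18 = -2107$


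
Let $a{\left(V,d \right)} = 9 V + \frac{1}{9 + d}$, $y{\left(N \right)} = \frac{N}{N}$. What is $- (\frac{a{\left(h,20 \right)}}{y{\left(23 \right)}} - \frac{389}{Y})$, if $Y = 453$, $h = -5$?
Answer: $\frac{601993}{13137} \approx 45.824$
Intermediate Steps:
$y{\left(N \right)} = 1$
$a{\left(V,d \right)} = \frac{1}{9 + d} + 9 V$
$- (\frac{a{\left(h,20 \right)}}{y{\left(23 \right)}} - \frac{389}{Y}) = - (\frac{\frac{1}{9 + 20} \left(1 + 81 \left(-5\right) + 9 \left(-5\right) 20\right)}{1} - \frac{389}{453}) = - (\frac{1 - 405 - 900}{29} \cdot 1 - \frac{389}{453}) = - (\frac{1}{29} \left(-1304\right) 1 - \frac{389}{453}) = - (\left(- \frac{1304}{29}\right) 1 - \frac{389}{453}) = - (- \frac{1304}{29} - \frac{389}{453}) = \left(-1\right) \left(- \frac{601993}{13137}\right) = \frac{601993}{13137}$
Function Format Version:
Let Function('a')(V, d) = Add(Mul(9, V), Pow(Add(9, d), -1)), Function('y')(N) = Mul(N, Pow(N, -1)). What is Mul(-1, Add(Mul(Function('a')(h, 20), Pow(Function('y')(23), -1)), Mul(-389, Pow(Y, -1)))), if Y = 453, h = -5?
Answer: Rational(601993, 13137) ≈ 45.824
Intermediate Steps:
Function('y')(N) = 1
Function('a')(V, d) = Add(Pow(Add(9, d), -1), Mul(9, V))
Mul(-1, Add(Mul(Function('a')(h, 20), Pow(Function('y')(23), -1)), Mul(-389, Pow(Y, -1)))) = Mul(-1, Add(Mul(Mul(Pow(Add(9, 20), -1), Add(1, Mul(81, -5), Mul(9, -5, 20))), Pow(1, -1)), Mul(-389, Pow(453, -1)))) = Mul(-1, Add(Mul(Mul(Pow(29, -1), Add(1, -405, -900)), 1), Mul(-389, Rational(1, 453)))) = Mul(-1, Add(Mul(Mul(Rational(1, 29), -1304), 1), Rational(-389, 453))) = Mul(-1, Add(Mul(Rational(-1304, 29), 1), Rational(-389, 453))) = Mul(-1, Add(Rational(-1304, 29), Rational(-389, 453))) = Mul(-1, Rational(-601993, 13137)) = Rational(601993, 13137)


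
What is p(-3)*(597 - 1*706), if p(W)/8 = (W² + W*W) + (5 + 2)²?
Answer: -58424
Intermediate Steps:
p(W) = 392 + 16*W² (p(W) = 8*((W² + W*W) + (5 + 2)²) = 8*((W² + W²) + 7²) = 8*(2*W² + 49) = 8*(49 + 2*W²) = 392 + 16*W²)
p(-3)*(597 - 1*706) = (392 + 16*(-3)²)*(597 - 1*706) = (392 + 16*9)*(597 - 706) = (392 + 144)*(-109) = 536*(-109) = -58424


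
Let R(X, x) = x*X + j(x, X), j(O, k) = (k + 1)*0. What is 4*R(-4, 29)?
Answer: -464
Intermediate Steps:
j(O, k) = 0 (j(O, k) = (1 + k)*0 = 0)
R(X, x) = X*x (R(X, x) = x*X + 0 = X*x + 0 = X*x)
4*R(-4, 29) = 4*(-4*29) = 4*(-116) = -464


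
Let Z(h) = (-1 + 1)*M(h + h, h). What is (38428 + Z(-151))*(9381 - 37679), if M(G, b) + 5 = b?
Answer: -1087435544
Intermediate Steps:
M(G, b) = -5 + b
Z(h) = 0 (Z(h) = (-1 + 1)*(-5 + h) = 0*(-5 + h) = 0)
(38428 + Z(-151))*(9381 - 37679) = (38428 + 0)*(9381 - 37679) = 38428*(-28298) = -1087435544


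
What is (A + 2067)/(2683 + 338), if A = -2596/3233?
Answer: 6680015/9766893 ≈ 0.68394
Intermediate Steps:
A = -2596/3233 (A = -2596*1/3233 = -2596/3233 ≈ -0.80297)
(A + 2067)/(2683 + 338) = (-2596/3233 + 2067)/(2683 + 338) = (6680015/3233)/3021 = (6680015/3233)*(1/3021) = 6680015/9766893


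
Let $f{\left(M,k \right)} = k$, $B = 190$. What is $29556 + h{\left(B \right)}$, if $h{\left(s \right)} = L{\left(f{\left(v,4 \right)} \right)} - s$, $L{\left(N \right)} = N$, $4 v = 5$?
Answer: $29370$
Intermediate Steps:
$v = \frac{5}{4}$ ($v = \frac{1}{4} \cdot 5 = \frac{5}{4} \approx 1.25$)
$h{\left(s \right)} = 4 - s$
$29556 + h{\left(B \right)} = 29556 + \left(4 - 190\right) = 29556 - 186 = 29370$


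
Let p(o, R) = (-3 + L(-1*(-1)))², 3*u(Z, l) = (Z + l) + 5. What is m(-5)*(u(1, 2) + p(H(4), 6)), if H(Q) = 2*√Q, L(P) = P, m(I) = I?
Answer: -100/3 ≈ -33.333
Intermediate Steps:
u(Z, l) = 5/3 + Z/3 + l/3 (u(Z, l) = ((Z + l) + 5)/3 = (5 + Z + l)/3 = 5/3 + Z/3 + l/3)
p(o, R) = 4 (p(o, R) = (-3 - 1*(-1))² = (-3 + 1)² = (-2)² = 4)
m(-5)*(u(1, 2) + p(H(4), 6)) = -5*((5/3 + (⅓)*1 + (⅓)*2) + 4) = -5*((5/3 + ⅓ + ⅔) + 4) = -5*(8/3 + 4) = -5*20/3 = -100/3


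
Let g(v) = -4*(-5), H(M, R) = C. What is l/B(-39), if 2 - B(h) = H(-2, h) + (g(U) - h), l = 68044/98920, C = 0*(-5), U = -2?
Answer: -17011/1409610 ≈ -0.012068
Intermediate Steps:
C = 0
H(M, R) = 0
l = 17011/24730 (l = 68044*(1/98920) = 17011/24730 ≈ 0.68787)
g(v) = 20
B(h) = -18 + h (B(h) = 2 - (0 + (20 - h)) = 2 - (20 - h) = 2 + (-20 + h) = -18 + h)
l/B(-39) = 17011/(24730*(-18 - 39)) = (17011/24730)/(-57) = (17011/24730)*(-1/57) = -17011/1409610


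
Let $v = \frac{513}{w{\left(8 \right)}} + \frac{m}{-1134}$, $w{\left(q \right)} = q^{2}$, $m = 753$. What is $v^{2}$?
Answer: $\frac{7907655625}{146313216} \approx 54.046$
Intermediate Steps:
$v = \frac{88925}{12096}$ ($v = \frac{513}{8^{2}} + \frac{753}{-1134} = \frac{513}{64} + 753 \left(- \frac{1}{1134}\right) = 513 \cdot \frac{1}{64} - \frac{251}{378} = \frac{513}{64} - \frac{251}{378} = \frac{88925}{12096} \approx 7.3516$)
$v^{2} = \left(\frac{88925}{12096}\right)^{2} = \frac{7907655625}{146313216}$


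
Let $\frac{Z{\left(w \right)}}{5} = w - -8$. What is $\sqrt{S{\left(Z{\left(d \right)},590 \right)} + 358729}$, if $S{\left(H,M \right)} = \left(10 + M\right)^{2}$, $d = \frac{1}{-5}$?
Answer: $\sqrt{718729} \approx 847.78$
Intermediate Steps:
$d = - \frac{1}{5} \approx -0.2$
$Z{\left(w \right)} = 40 + 5 w$ ($Z{\left(w \right)} = 5 \left(w - -8\right) = 5 \left(w + 8\right) = 5 \left(8 + w\right) = 40 + 5 w$)
$\sqrt{S{\left(Z{\left(d \right)},590 \right)} + 358729} = \sqrt{\left(10 + 590\right)^{2} + 358729} = \sqrt{600^{2} + 358729} = \sqrt{360000 + 358729} = \sqrt{718729}$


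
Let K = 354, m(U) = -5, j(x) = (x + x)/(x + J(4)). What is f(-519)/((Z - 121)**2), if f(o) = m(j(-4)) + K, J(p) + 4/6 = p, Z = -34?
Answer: 349/24025 ≈ 0.014527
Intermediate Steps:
J(p) = -2/3 + p
j(x) = 2*x/(10/3 + x) (j(x) = (x + x)/(x + (-2/3 + 4)) = (2*x)/(x + 10/3) = (2*x)/(10/3 + x) = 2*x/(10/3 + x))
f(o) = 349 (f(o) = -5 + 354 = 349)
f(-519)/((Z - 121)**2) = 349/((-34 - 121)**2) = 349/((-155)**2) = 349/24025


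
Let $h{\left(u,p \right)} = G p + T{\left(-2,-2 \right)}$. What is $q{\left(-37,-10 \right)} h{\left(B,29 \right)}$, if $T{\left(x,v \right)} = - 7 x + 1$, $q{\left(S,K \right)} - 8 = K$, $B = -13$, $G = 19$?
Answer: $-1132$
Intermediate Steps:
$q{\left(S,K \right)} = 8 + K$
$T{\left(x,v \right)} = 1 - 7 x$
$h{\left(u,p \right)} = 15 + 19 p$ ($h{\left(u,p \right)} = 19 p + \left(1 - -14\right) = 19 p + \left(1 + 14\right) = 19 p + 15 = 15 + 19 p$)
$q{\left(-37,-10 \right)} h{\left(B,29 \right)} = \left(8 - 10\right) \left(15 + 19 \cdot 29\right) = - 2 \left(15 + 551\right) = \left(-2\right) 566 = -1132$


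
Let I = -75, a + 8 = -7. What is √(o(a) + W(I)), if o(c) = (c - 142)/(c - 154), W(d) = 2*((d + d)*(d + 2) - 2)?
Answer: √3700581/13 ≈ 147.98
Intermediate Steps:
a = -15 (a = -8 - 7 = -15)
W(d) = -4 + 4*d*(2 + d) (W(d) = 2*((2*d)*(2 + d) - 2) = 2*(2*d*(2 + d) - 2) = 2*(-2 + 2*d*(2 + d)) = -4 + 4*d*(2 + d))
o(c) = (-142 + c)/(-154 + c)
√(o(a) + W(I)) = √((-142 - 15)/(-154 - 15) + (-4 + 4*(-75)² + 8*(-75))) = √(-157/(-169) + (-4 + 4*5625 - 600)) = √(-1/169*(-157) + (-4 + 22500 - 600)) = √(157/169 + 21896) = √(3700581/169) = √3700581/13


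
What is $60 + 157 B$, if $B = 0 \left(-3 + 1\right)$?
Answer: $60$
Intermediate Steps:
$B = 0$ ($B = 0 \left(-2\right) = 0$)
$60 + 157 B = 60 + 157 \cdot 0 = 60 + 0 = 60$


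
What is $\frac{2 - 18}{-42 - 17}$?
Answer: $\frac{16}{59} \approx 0.27119$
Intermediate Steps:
$\frac{2 - 18}{-42 - 17} = \frac{1}{-59} \left(-16\right) = \left(- \frac{1}{59}\right) \left(-16\right) = \frac{16}{59}$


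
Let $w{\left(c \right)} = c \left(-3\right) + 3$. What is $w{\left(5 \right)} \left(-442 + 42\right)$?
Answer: $4800$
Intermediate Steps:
$w{\left(c \right)} = 3 - 3 c$ ($w{\left(c \right)} = - 3 c + 3 = 3 - 3 c$)
$w{\left(5 \right)} \left(-442 + 42\right) = \left(3 - 15\right) \left(-442 + 42\right) = \left(3 - 15\right) \left(-400\right) = \left(-12\right) \left(-400\right) = 4800$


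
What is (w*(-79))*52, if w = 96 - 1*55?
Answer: -168428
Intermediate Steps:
w = 41 (w = 96 - 55 = 41)
(w*(-79))*52 = (41*(-79))*52 = -3239*52 = -168428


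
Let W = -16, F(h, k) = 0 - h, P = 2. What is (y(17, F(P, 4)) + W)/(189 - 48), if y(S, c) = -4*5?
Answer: -12/47 ≈ -0.25532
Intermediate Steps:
F(h, k) = -h
y(S, c) = -20
(y(17, F(P, 4)) + W)/(189 - 48) = (-20 - 16)/(189 - 48) = -36/141 = -36*1/141 = -12/47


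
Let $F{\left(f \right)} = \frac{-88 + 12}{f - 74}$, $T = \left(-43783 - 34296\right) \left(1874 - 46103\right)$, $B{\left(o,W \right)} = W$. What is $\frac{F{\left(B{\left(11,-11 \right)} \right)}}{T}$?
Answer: $\frac{76}{293535267735} \approx 2.5891 \cdot 10^{-10}$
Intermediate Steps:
$T = 3453356091$ ($T = \left(-78079\right) \left(-44229\right) = 3453356091$)
$F{\left(f \right)} = - \frac{76}{-74 + f}$
$\frac{F{\left(B{\left(11,-11 \right)} \right)}}{T} = \frac{\left(-76\right) \frac{1}{-74 - 11}}{3453356091} = - \frac{76}{-85} \cdot \frac{1}{3453356091} = \left(-76\right) \left(- \frac{1}{85}\right) \frac{1}{3453356091} = \frac{76}{85} \cdot \frac{1}{3453356091} = \frac{76}{293535267735}$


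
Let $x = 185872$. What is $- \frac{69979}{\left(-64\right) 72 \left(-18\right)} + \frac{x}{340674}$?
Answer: $- \frac{1403843113}{4709477376} \approx -0.29809$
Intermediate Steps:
$- \frac{69979}{\left(-64\right) 72 \left(-18\right)} + \frac{x}{340674} = - \frac{69979}{\left(-64\right) 72 \left(-18\right)} + \frac{185872}{340674} = - \frac{69979}{\left(-4608\right) \left(-18\right)} + 185872 \cdot \frac{1}{340674} = - \frac{69979}{82944} + \frac{92936}{170337} = - \frac{1403843113}{4709477376}$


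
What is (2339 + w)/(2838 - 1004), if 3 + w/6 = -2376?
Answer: -1705/262 ≈ -6.5076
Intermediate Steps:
w = -14274 (w = -18 + 6*(-2376) = -18 - 14256 = -14274)
(2339 + w)/(2838 - 1004) = (2339 - 14274)/(2838 - 1004) = -11935/1834 = -11935*1/1834 = -1705/262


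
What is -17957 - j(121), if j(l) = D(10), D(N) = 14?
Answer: -17971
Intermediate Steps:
j(l) = 14
-17957 - j(121) = -17957 - 1*14 = -17957 - 14 = -17971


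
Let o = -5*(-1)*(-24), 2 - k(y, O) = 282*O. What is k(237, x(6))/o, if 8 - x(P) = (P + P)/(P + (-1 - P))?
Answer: 2819/60 ≈ 46.983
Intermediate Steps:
x(P) = 8 + 2*P (x(P) = 8 - (P + P)/(P + (-1 - P)) = 8 - 2*P/(-1) = 8 - 2*P*(-1) = 8 - (-2)*P = 8 + 2*P)
k(y, O) = 2 - 282*O
o = -120 (o = 5*(-24) = -120)
k(237, x(6))/o = (2 - 282*(8 + 2*6))/(-120) = (2 - 282*(8 + 12))*(-1/120) = (2 - 282*20)*(-1/120) = (2 - 5640)*(-1/120) = -5638*(-1/120) = 2819/60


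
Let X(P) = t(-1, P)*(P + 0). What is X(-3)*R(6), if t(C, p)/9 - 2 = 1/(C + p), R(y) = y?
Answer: -567/2 ≈ -283.50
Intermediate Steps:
t(C, p) = 18 + 9/(C + p)
X(P) = 9*P*(-1 + 2*P)/(-1 + P) (X(P) = (9*(1 + 2*(-1) + 2*P)/(-1 + P))*(P + 0) = (9*(1 - 2 + 2*P)/(-1 + P))*P = (9*(-1 + 2*P)/(-1 + P))*P = 9*P*(-1 + 2*P)/(-1 + P))
X(-3)*R(6) = (9*(-3)*(-1 + 2*(-3))/(-1 - 3))*6 = (9*(-3)*(-1 - 6)/(-4))*6 = (9*(-3)*(-1/4)*(-7))*6 = -189/4*6 = -567/2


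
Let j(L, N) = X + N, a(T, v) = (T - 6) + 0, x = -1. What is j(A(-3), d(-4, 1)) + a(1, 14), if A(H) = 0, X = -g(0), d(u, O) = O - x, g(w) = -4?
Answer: 1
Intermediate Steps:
d(u, O) = 1 + O (d(u, O) = O - 1*(-1) = O + 1 = 1 + O)
a(T, v) = -6 + T (a(T, v) = (-6 + T) + 0 = -6 + T)
X = 4 (X = -1*(-4) = 4)
j(L, N) = 4 + N
j(A(-3), d(-4, 1)) + a(1, 14) = (4 + (1 + 1)) + (-6 + 1) = (4 + 2) - 5 = 6 - 5 = 1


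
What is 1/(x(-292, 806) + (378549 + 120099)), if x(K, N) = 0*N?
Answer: 1/498648 ≈ 2.0054e-6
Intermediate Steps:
x(K, N) = 0
1/(x(-292, 806) + (378549 + 120099)) = 1/(0 + (378549 + 120099)) = 1/(0 + 498648) = 1/498648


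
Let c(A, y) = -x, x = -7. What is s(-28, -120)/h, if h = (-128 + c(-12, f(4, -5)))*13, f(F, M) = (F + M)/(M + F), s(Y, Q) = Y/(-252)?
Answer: -1/14157 ≈ -7.0636e-5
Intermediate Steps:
s(Y, Q) = -Y/252 (s(Y, Q) = Y*(-1/252) = -Y/252)
f(F, M) = 1 (f(F, M) = (F + M)/(F + M) = 1)
c(A, y) = 7 (c(A, y) = -1*(-7) = 7)
h = -1573 (h = (-128 + 7)*13 = -121*13 = -1573)
s(-28, -120)/h = -1/252*(-28)/(-1573) = (⅑)*(-1/1573) = -1/14157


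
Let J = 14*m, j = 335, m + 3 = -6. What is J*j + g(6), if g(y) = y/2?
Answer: -42207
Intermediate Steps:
m = -9 (m = -3 - 6 = -9)
g(y) = y/2 (g(y) = y*(½) = y/2)
J = -126 (J = 14*(-9) = -126)
J*j + g(6) = -126*335 + (½)*6 = -42210 + 3 = -42207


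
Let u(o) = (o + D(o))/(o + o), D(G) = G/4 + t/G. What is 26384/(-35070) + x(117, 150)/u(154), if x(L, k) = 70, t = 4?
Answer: 19276426264/173298405 ≈ 111.23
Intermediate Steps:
D(G) = 4/G + G/4 (D(G) = G/4 + 4/G = 4/G + G/4)
u(o) = (4/o + 5*o/4)/(2*o) (u(o) = (o + (4/o + o/4))/(o + o) = (4/o + 5*o/4)/((2*o)) = (4/o + 5*o/4)*(1/(2*o)) = (4/o + 5*o/4)/(2*o))
26384/(-35070) + x(117, 150)/u(154) = 26384/(-35070) + 70/(5/8 + 2/154**2) = 26384*(-1/35070) + 70/(5/8 + 2*(1/23716)) = -13192/17535 + 70/(5/8 + 1/11858) = -13192/17535 + 70/(29649/47432) = -13192/17535 + 70*(47432/29649) = -13192/17535 + 3320240/29649 = 19276426264/173298405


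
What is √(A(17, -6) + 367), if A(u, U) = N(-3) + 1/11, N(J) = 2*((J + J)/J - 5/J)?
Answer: 2*√101937/33 ≈ 19.350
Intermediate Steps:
N(J) = 4 - 10/J (N(J) = 2*((2*J)/J - 5/J) = 2*(2 - 5/J) = 4 - 10/J)
A(u, U) = 245/33 (A(u, U) = (4 - 10/(-3)) + 1/11 = (4 - 10*(-⅓)) + 1/11 = (4 + 10/3) + 1/11 = 22/3 + 1/11 = 245/33)
√(A(17, -6) + 367) = √(245/33 + 367) = √(12356/33) = 2*√101937/33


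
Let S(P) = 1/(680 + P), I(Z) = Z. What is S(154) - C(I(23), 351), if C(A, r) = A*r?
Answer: -6732881/834 ≈ -8073.0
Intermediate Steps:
S(154) - C(I(23), 351) = 1/(680 + 154) - 23*351 = 1/834 - 1*8073 = 1/834 - 8073 = -6732881/834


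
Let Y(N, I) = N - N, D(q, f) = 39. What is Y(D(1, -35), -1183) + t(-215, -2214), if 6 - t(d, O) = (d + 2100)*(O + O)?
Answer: 8346786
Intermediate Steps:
Y(N, I) = 0
t(d, O) = 6 - 2*O*(2100 + d) (t(d, O) = 6 - (d + 2100)*(O + O) = 6 - (2100 + d)*2*O = 6 - 2*O*(2100 + d))
Y(D(1, -35), -1183) + t(-215, -2214) = 0 + (6 - 4200*(-2214) - 2*(-2214)*(-215)) = 0 + (6 + 9298800 - 952020) = 0 + 8346786 = 8346786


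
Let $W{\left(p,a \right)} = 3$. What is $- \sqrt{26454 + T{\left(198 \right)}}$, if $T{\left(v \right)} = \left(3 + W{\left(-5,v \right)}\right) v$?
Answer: $- \sqrt{27642} \approx -166.26$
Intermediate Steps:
$T{\left(v \right)} = 6 v$ ($T{\left(v \right)} = \left(3 + 3\right) v = 6 v$)
$- \sqrt{26454 + T{\left(198 \right)}} = - \sqrt{26454 + 6 \cdot 198} = - \sqrt{26454 + 1188} = - \sqrt{27642}$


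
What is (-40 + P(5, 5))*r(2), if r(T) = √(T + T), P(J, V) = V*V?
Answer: -30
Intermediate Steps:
P(J, V) = V²
r(T) = √2*√T (r(T) = √(2*T) = √2*√T)
(-40 + P(5, 5))*r(2) = (-40 + 5²)*(√2*√2) = (-40 + 25)*2 = -15*2 = -30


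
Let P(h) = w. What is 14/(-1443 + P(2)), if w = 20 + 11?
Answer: -7/706 ≈ -0.0099150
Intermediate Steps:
w = 31
P(h) = 31
14/(-1443 + P(2)) = 14/(-1443 + 31) = 14/(-1412) = 14*(-1/1412) = -7/706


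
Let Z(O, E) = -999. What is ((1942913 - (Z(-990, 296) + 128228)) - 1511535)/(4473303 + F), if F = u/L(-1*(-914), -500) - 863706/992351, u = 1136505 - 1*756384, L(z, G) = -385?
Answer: 5533413678815/81365277884744 ≈ 0.068007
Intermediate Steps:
u = 380121 (u = 1136505 - 756384 = 380121)
F = -53935140183/54579305 (F = 380121/(-385) - 863706/992351 = 380121*(-1/385) - 863706*1/992351 = -54303/55 - 863706/992351 = -53935140183/54579305 ≈ -988.20)
((1942913 - (Z(-990, 296) + 128228)) - 1511535)/(4473303 + F) = ((1942913 - (-999 + 128228)) - 1511535)/(4473303 - 53935140183/54579305) = ((1942913 - 1*127229) - 1511535)/(244095833654232/54579305) = ((1942913 - 127229) - 1511535)*(54579305/244095833654232) = (1815684 - 1511535)*(54579305/244095833654232) = 304149*(54579305/244095833654232) = 5533413678815/81365277884744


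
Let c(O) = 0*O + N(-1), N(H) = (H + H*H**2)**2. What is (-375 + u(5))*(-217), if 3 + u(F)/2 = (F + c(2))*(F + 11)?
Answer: 20181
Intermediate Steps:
N(H) = (H + H**3)**2
c(O) = 4 (c(O) = 0*O + (-1)**2*(1 + (-1)**2)**2 = 0 + 1*(1 + 1)**2 = 0 + 1*2**2 = 0 + 1*4 = 0 + 4 = 4)
u(F) = -6 + 2*(4 + F)*(11 + F) (u(F) = -6 + 2*((F + 4)*(F + 11)) = -6 + 2*((4 + F)*(11 + F)) = -6 + 2*(4 + F)*(11 + F))
(-375 + u(5))*(-217) = (-375 + (82 + 2*5**2 + 30*5))*(-217) = (-375 + (82 + 2*25 + 150))*(-217) = (-375 + (82 + 50 + 150))*(-217) = (-375 + 282)*(-217) = -93*(-217) = 20181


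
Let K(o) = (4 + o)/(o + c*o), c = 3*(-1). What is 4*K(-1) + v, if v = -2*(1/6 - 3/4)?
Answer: 43/6 ≈ 7.1667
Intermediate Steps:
c = -3
K(o) = -(4 + o)/(2*o) (K(o) = (4 + o)/(o - 3*o) = (4 + o)/((-2*o)) = (4 + o)*(-1/(2*o)) = -(4 + o)/(2*o))
v = 7/6 (v = -2*(1*(1/6) - 3*1/4) = -2*(1/6 - 3/4) = -2*(-7/12) = 7/6 ≈ 1.1667)
4*K(-1) + v = 4*((1/2)*(-4 - 1*(-1))/(-1)) + 7/6 = 4*((1/2)*(-1)*(-4 + 1)) + 7/6 = 4*((1/2)*(-1)*(-3)) + 7/6 = 4*(3/2) + 7/6 = 6 + 7/6 = 43/6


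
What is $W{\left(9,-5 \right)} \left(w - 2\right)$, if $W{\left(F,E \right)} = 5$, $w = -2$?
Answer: $-20$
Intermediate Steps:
$W{\left(9,-5 \right)} \left(w - 2\right) = 5 \left(-2 - 2\right) = 5 \left(-4\right) = -20$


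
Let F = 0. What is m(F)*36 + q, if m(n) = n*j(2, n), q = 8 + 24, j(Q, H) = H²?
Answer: 32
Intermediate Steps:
q = 32
m(n) = n³ (m(n) = n*n² = n³)
m(F)*36 + q = 0³*36 + 32 = 0*36 + 32 = 0 + 32 = 32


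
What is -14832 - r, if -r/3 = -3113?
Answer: -24171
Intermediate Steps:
r = 9339 (r = -3*(-3113) = 9339)
-14832 - r = -14832 - 1*9339 = -14832 - 9339 = -24171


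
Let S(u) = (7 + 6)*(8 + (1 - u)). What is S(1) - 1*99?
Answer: 5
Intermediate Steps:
S(u) = 117 - 13*u (S(u) = 13*(9 - u) = 117 - 13*u)
S(1) - 1*99 = (117 - 13*1) - 1*99 = (117 - 13) - 99 = 104 - 99 = 5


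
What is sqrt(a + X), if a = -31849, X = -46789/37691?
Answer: 6*I*sqrt(1256856071738)/37691 ≈ 178.47*I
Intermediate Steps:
X = -46789/37691 (X = -46789*1/37691 = -46789/37691 ≈ -1.2414)
sqrt(a + X) = sqrt(-31849 - 46789/37691) = sqrt(-1200467448/37691) = 6*I*sqrt(1256856071738)/37691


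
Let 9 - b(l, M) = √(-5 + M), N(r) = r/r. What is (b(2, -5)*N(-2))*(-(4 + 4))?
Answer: -72 + 8*I*√10 ≈ -72.0 + 25.298*I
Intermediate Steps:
N(r) = 1
b(l, M) = 9 - √(-5 + M)
(b(2, -5)*N(-2))*(-(4 + 4)) = ((9 - √(-5 - 5))*1)*(-(4 + 4)) = ((9 - √(-10))*1)*(-1*8) = ((9 - I*√10)*1)*(-8) = (9 - I*√10)*(-8) = -72 + 8*I*√10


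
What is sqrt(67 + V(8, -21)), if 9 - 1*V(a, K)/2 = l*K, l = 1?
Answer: sqrt(127) ≈ 11.269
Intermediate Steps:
V(a, K) = 18 - 2*K
sqrt(67 + V(8, -21)) = sqrt(67 + (18 - 2*(-21))) = sqrt(67 + (18 + 42)) = sqrt(67 + 60) = sqrt(127)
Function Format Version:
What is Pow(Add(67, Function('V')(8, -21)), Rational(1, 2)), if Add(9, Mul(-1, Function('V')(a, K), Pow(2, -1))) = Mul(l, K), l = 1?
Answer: Pow(127, Rational(1, 2)) ≈ 11.269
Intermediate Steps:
Function('V')(a, K) = Add(18, Mul(-2, K)) (Function('V')(a, K) = Add(18, Mul(-2, Mul(1, K))) = Add(18, Mul(-2, K)))
Pow(Add(67, Function('V')(8, -21)), Rational(1, 2)) = Pow(Add(67, Add(18, Mul(-2, -21))), Rational(1, 2)) = Pow(Add(67, Add(18, 42)), Rational(1, 2)) = Pow(Add(67, 60), Rational(1, 2)) = Pow(127, Rational(1, 2))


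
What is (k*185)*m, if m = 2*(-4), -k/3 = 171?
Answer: 759240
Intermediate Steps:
k = -513 (k = -3*171 = -513)
m = -8
(k*185)*m = -513*185*(-8) = -94905*(-8) = 759240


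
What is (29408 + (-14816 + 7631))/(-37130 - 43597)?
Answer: -313/1137 ≈ -0.27529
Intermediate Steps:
(29408 + (-14816 + 7631))/(-37130 - 43597) = (29408 - 7185)/(-80727) = 22223*(-1/80727) = -313/1137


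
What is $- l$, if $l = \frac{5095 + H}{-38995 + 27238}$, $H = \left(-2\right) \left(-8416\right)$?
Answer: $\frac{7309}{3919} \approx 1.865$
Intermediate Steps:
$H = 16832$
$l = - \frac{7309}{3919}$ ($l = \frac{5095 + 16832}{-38995 + 27238} = \frac{21927}{-11757} = 21927 \left(- \frac{1}{11757}\right) = - \frac{7309}{3919} \approx -1.865$)
$- l = \left(-1\right) \left(- \frac{7309}{3919}\right) = \frac{7309}{3919}$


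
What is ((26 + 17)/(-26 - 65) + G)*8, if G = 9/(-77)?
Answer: -4720/1001 ≈ -4.7153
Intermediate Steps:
G = -9/77 (G = 9*(-1/77) = -9/77 ≈ -0.11688)
((26 + 17)/(-26 - 65) + G)*8 = ((26 + 17)/(-26 - 65) - 9/77)*8 = (43/(-91) - 9/77)*8 = (43*(-1/91) - 9/77)*8 = (-43/91 - 9/77)*8 = -590/1001*8 = -4720/1001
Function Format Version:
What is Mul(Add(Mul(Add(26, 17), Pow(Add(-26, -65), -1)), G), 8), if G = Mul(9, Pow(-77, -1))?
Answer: Rational(-4720, 1001) ≈ -4.7153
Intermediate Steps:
G = Rational(-9, 77) (G = Mul(9, Rational(-1, 77)) = Rational(-9, 77) ≈ -0.11688)
Mul(Add(Mul(Add(26, 17), Pow(Add(-26, -65), -1)), G), 8) = Mul(Add(Mul(Add(26, 17), Pow(Add(-26, -65), -1)), Rational(-9, 77)), 8) = Mul(Add(Mul(43, Pow(-91, -1)), Rational(-9, 77)), 8) = Mul(Add(Mul(43, Rational(-1, 91)), Rational(-9, 77)), 8) = Mul(Add(Rational(-43, 91), Rational(-9, 77)), 8) = Mul(Rational(-590, 1001), 8) = Rational(-4720, 1001)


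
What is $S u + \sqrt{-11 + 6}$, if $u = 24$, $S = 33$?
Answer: $792 + i \sqrt{5} \approx 792.0 + 2.2361 i$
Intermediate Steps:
$S u + \sqrt{-11 + 6} = 33 \cdot 24 + \sqrt{-11 + 6} = 792 + \sqrt{-5} = 792 + i \sqrt{5}$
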